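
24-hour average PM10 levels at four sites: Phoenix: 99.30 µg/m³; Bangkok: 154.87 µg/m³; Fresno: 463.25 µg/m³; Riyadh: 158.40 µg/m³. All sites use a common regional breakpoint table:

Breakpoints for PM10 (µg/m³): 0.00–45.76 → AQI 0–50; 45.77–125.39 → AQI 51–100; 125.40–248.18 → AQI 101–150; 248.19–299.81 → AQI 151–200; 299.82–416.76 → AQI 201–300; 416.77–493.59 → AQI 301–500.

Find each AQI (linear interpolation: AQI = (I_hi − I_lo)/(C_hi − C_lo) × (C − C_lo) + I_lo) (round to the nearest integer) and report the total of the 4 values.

732

Phoenix: 99.30 ∈ [45.77, 125.39] ↔ index [51, 100].
51 + (99.30−45.77)·(100−51)/(125.39−45.77) = 51 + 53.53·49/79.62 ≈ 83.94, so AQI = 84.
Bangkok 154.87: bracket 125.40–248.18 → index 101–150; slope 49/122.78, offset 29.47.
AQI = 101 + 49/122.78·29.47 ≈ 112.76 ⇒ 113.
Fresno: 463.25 lies in 416.77–493.59, so I_lo=301, I_hi=500, C_lo=416.77, C_hi=493.59.
(500−301)/(493.59−416.77) × (463.25−416.77) + 301 = 199/76.82 × 46.48 + 301 ≈ 421.41 → 421.
Riyadh: row 125.40–248.18 (AQI 101–150). (150−101)·(158.40−125.40)/(248.18−125.40) + 101 = 49·33.00/122.78 + 101 ≈ 114.17 → 114.
AQIs: Phoenix=84, Bangkok=113, Fresno=421, Riyadh=114. Sum = 84 + 113 + 421 + 114 = 732.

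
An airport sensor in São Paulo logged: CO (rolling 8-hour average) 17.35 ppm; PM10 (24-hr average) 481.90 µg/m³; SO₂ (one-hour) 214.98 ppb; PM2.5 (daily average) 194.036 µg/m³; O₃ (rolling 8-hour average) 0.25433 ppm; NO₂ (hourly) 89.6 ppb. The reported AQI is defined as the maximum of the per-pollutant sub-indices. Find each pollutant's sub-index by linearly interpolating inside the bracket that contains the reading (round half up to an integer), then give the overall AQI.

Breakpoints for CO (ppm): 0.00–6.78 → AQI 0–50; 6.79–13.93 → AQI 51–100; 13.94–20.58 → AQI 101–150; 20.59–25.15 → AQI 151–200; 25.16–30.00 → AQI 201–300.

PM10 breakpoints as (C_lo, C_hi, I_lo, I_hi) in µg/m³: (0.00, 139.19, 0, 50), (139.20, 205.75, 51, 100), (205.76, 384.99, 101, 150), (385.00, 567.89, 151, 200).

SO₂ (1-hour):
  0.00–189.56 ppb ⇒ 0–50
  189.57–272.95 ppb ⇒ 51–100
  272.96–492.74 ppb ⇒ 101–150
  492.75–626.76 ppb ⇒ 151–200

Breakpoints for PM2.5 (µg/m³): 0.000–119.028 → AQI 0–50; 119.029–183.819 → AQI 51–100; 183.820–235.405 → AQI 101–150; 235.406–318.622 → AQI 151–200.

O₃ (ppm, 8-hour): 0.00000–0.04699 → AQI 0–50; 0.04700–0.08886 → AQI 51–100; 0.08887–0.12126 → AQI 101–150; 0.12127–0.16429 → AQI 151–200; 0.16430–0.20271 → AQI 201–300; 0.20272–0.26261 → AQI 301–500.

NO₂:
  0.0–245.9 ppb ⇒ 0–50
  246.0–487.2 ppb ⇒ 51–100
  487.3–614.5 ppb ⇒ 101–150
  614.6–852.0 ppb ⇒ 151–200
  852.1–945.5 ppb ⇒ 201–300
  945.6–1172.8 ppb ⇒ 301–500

472

CO: 17.35 lies in 13.94–20.58, so I_lo=101, I_hi=150, C_lo=13.94, C_hi=20.58.
(150−101)/(20.58−13.94) × (17.35−13.94) + 101 = 49/6.64 × 3.41 + 101 ≈ 126.16 → 126.
PM10: 481.90 ∈ [385.00, 567.89] ↔ index [151, 200].
151 + (481.90−385.00)·(200−151)/(567.89−385.00) = 151 + 96.90·49/182.89 ≈ 176.96, so AQI = 177.
SO₂: 214.98 lies in 189.57–272.95, so I_lo=51, I_hi=100, C_lo=189.57, C_hi=272.95.
(100−51)/(272.95−189.57) × (214.98−189.57) + 51 = 49/83.38 × 25.41 + 51 ≈ 65.93 → 66.
PM2.5: row 183.820–235.405 (AQI 101–150). (150−101)·(194.036−183.820)/(235.405−183.820) + 101 = 49·10.216/51.585 + 101 ≈ 110.70 → 111.
O₃: row 0.20272–0.26261 (AQI 301–500). (500−301)·(0.25433−0.20272)/(0.26261−0.20272) + 301 = 199·0.05161/0.05989 + 301 ≈ 472.49 → 472.
NO₂: 89.6 ∈ [0.0, 245.9] ↔ index [0, 50].
0 + (89.6−0.0)·(50−0)/(245.9−0.0) = 0 + 89.6·50/245.9 ≈ 18.22, so AQI = 18.
Sub-indices: CO→126, PM10→177, SO₂→66, PM2.5→111, O₃→472, NO₂→18. Overall AQI = max = 472; dominant pollutant is O₃.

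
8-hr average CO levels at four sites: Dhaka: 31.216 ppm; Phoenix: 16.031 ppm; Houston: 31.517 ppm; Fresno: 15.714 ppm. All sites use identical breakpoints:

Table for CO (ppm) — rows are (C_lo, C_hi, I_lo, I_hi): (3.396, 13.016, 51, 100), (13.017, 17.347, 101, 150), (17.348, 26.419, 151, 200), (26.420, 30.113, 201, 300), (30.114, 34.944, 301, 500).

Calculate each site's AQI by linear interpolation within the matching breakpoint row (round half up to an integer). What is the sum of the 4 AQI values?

Dhaka: 31.216 ∈ [30.114, 34.944] ↔ index [301, 500].
301 + (31.216−30.114)·(500−301)/(34.944−30.114) = 301 + 1.102·199/4.830 ≈ 346.40, so AQI = 346.
Phoenix: 16.031 lies in 13.017–17.347, so I_lo=101, I_hi=150, C_lo=13.017, C_hi=17.347.
(150−101)/(17.347−13.017) × (16.031−13.017) + 101 = 49/4.330 × 3.014 + 101 ≈ 135.11 → 135.
Houston: 31.517 lies in 30.114–34.944, so I_lo=301, I_hi=500, C_lo=30.114, C_hi=34.944.
(500−301)/(34.944−30.114) × (31.517−30.114) + 301 = 199/4.830 × 1.403 + 301 ≈ 358.80 → 359.
Fresno: 15.714 lies in 13.017–17.347, so I_lo=101, I_hi=150, C_lo=13.017, C_hi=17.347.
(150−101)/(17.347−13.017) × (15.714−13.017) + 101 = 49/4.330 × 2.697 + 101 ≈ 131.52 → 132.
AQIs: Dhaka=346, Phoenix=135, Houston=359, Fresno=132. Sum = 346 + 135 + 359 + 132 = 972.

972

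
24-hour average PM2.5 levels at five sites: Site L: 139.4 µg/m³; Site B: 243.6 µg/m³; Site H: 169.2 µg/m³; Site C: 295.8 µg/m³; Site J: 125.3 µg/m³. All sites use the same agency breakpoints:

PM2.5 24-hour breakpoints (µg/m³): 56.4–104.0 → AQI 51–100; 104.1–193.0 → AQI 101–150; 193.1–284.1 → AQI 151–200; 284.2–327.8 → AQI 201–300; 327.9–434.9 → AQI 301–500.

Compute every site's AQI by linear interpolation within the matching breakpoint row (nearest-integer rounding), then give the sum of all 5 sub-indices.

775

Site L: 139.4 ∈ [104.1, 193.0] ↔ index [101, 150].
101 + (139.4−104.1)·(150−101)/(193.0−104.1) = 101 + 35.3·49/88.9 ≈ 120.46, so AQI = 120.
Site B: 243.6 lies in 193.1–284.1, so I_lo=151, I_hi=200, C_lo=193.1, C_hi=284.1.
(200−151)/(284.1−193.1) × (243.6−193.1) + 151 = 49/91.0 × 50.5 + 151 ≈ 178.19 → 178.
Site H: row 104.1–193.0 (AQI 101–150). (150−101)·(169.2−104.1)/(193.0−104.1) + 101 = 49·65.1/88.9 + 101 ≈ 136.88 → 137.
Site C: row 284.2–327.8 (AQI 201–300). (300−201)·(295.8−284.2)/(327.8−284.2) + 201 = 99·11.6/43.6 + 201 ≈ 227.34 → 227.
Site J: 125.3 ∈ [104.1, 193.0] ↔ index [101, 150].
101 + (125.3−104.1)·(150−101)/(193.0−104.1) = 101 + 21.2·49/88.9 ≈ 112.69, so AQI = 113.
AQIs: Site L=120, Site B=178, Site H=137, Site C=227, Site J=113. Sum = 120 + 178 + 137 + 227 + 113 = 775.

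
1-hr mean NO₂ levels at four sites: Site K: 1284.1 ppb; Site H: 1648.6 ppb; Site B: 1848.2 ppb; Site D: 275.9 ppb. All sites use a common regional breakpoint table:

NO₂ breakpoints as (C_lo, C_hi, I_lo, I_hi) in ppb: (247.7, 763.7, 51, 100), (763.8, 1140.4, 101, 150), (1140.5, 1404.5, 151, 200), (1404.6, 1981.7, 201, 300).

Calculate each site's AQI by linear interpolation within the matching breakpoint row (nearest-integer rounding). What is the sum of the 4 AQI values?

752

Site K 1284.1: bracket 1140.5–1404.5 → index 151–200; slope 49/264.0, offset 143.6.
AQI = 151 + 49/264.0·143.6 ≈ 177.65 ⇒ 178.
Site H: 1648.6 lies in 1404.6–1981.7, so I_lo=201, I_hi=300, C_lo=1404.6, C_hi=1981.7.
(300−201)/(1981.7−1404.6) × (1648.6−1404.6) + 201 = 99/577.1 × 244.0 + 201 ≈ 242.86 → 243.
Site B: row 1404.6–1981.7 (AQI 201–300). (300−201)·(1848.2−1404.6)/(1981.7−1404.6) + 201 = 99·443.6/577.1 + 201 ≈ 277.10 → 277.
Site D: 275.9 ∈ [247.7, 763.7] ↔ index [51, 100].
51 + (275.9−247.7)·(100−51)/(763.7−247.7) = 51 + 28.2·49/516.0 ≈ 53.68, so AQI = 54.
AQIs: Site K=178, Site H=243, Site B=277, Site D=54. Sum = 178 + 243 + 277 + 54 = 752.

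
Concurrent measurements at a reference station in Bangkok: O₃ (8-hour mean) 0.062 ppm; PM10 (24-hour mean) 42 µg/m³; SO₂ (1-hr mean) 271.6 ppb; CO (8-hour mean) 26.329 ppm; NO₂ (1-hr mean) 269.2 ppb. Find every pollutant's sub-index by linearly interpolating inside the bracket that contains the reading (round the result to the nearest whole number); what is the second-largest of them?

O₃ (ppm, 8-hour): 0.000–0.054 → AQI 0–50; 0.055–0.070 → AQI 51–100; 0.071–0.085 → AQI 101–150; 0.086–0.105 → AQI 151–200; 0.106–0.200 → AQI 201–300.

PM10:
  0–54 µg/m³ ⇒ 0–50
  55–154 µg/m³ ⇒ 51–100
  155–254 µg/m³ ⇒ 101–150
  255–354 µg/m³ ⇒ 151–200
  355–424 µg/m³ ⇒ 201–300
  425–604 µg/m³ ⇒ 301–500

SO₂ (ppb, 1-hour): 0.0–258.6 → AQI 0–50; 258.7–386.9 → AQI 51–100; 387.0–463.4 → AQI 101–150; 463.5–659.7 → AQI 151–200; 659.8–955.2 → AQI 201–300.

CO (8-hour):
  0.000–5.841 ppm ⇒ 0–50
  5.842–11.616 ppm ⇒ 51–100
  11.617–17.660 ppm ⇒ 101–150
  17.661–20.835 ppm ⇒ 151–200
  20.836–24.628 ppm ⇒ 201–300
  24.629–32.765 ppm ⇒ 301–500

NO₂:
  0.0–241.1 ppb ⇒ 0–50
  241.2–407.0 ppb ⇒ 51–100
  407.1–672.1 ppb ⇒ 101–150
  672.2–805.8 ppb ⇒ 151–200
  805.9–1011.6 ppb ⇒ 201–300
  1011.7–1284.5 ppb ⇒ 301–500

O₃: row 0.055–0.070 (AQI 51–100). (100−51)·(0.062−0.055)/(0.070−0.055) + 51 = 49·0.007/0.015 + 51 ≈ 73.87 → 74.
PM10: row 0–54 (AQI 0–50). (50−0)·(42−0)/(54−0) + 0 = 50·42/54 + 0 ≈ 38.89 → 39.
SO₂: row 258.7–386.9 (AQI 51–100). (100−51)·(271.6−258.7)/(386.9−258.7) + 51 = 49·12.9/128.2 + 51 ≈ 55.93 → 56.
CO: row 24.629–32.765 (AQI 301–500). (500−301)·(26.329−24.629)/(32.765−24.629) + 301 = 199·1.700/8.136 + 301 ≈ 342.58 → 343.
NO₂: row 241.2–407.0 (AQI 51–100). (100−51)·(269.2−241.2)/(407.0−241.2) + 51 = 49·28.0/165.8 + 51 ≈ 59.28 → 59.
Sub-indices: O₃→74, PM10→39, SO₂→56, CO→343, NO₂→59. Ranked high→low: 343, 74, 59, 56, 39. Second-highest sub-index = 74.

74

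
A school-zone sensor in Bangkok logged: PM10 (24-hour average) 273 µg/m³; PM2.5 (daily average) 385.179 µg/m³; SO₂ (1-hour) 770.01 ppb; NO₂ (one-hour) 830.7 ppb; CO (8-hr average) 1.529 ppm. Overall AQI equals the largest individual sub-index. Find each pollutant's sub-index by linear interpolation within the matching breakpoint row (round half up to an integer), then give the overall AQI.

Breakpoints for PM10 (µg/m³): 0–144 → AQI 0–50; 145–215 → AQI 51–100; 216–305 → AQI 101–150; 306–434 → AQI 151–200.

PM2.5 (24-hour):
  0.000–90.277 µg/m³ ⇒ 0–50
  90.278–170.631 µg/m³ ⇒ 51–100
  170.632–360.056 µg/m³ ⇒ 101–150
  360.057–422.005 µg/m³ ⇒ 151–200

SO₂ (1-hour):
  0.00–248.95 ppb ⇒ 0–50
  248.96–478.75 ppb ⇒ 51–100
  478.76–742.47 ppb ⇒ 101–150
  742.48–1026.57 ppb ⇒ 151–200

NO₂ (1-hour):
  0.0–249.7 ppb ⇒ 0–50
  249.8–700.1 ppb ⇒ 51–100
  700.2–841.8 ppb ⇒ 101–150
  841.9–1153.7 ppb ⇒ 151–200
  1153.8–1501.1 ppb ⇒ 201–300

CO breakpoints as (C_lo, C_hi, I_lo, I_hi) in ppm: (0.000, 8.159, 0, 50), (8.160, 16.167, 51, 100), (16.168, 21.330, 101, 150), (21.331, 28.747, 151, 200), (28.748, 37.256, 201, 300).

171

PM10: 273 ∈ [216, 305] ↔ index [101, 150].
101 + (273−216)·(150−101)/(305−216) = 101 + 57·49/89 ≈ 132.38, so AQI = 132.
PM2.5: 385.179 lies in 360.057–422.005, so I_lo=151, I_hi=200, C_lo=360.057, C_hi=422.005.
(200−151)/(422.005−360.057) × (385.179−360.057) + 151 = 49/61.948 × 25.122 + 151 ≈ 170.87 → 171.
SO₂ 770.01: bracket 742.48–1026.57 → index 151–200; slope 49/284.09, offset 27.53.
AQI = 151 + 49/284.09·27.53 ≈ 155.75 ⇒ 156.
NO₂: row 700.2–841.8 (AQI 101–150). (150−101)·(830.7−700.2)/(841.8−700.2) + 101 = 49·130.5/141.6 + 101 ≈ 146.16 → 146.
CO: 1.529 lies in 0.000–8.159, so I_lo=0, I_hi=50, C_lo=0.000, C_hi=8.159.
(50−0)/(8.159−0.000) × (1.529−0.000) + 0 = 50/8.159 × 1.529 + 0 ≈ 9.37 → 9.
Sub-indices: PM10→132, PM2.5→171, SO₂→156, NO₂→146, CO→9. Overall AQI = max = 171; dominant pollutant is PM2.5.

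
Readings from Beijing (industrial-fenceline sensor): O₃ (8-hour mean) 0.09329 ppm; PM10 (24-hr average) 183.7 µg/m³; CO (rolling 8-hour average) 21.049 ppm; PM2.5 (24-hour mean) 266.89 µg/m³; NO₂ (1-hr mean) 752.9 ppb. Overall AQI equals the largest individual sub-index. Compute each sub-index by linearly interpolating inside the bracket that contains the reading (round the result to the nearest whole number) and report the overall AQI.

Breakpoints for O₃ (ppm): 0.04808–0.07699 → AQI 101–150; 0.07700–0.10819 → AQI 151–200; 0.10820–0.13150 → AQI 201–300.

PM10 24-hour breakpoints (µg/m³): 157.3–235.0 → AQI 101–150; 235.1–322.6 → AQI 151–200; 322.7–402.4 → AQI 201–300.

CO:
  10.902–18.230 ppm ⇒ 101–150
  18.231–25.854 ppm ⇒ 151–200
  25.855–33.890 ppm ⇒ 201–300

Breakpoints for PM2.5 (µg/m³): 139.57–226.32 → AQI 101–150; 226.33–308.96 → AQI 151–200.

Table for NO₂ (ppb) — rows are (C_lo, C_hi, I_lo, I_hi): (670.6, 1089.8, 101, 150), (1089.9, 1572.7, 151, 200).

O₃: row 0.07700–0.10819 (AQI 151–200). (200−151)·(0.09329−0.07700)/(0.10819−0.07700) + 151 = 49·0.01629/0.03119 + 151 ≈ 176.59 → 177.
PM10: 183.7 lies in 157.3–235.0, so I_lo=101, I_hi=150, C_lo=157.3, C_hi=235.0.
(150−101)/(235.0−157.3) × (183.7−157.3) + 101 = 49/77.7 × 26.4 + 101 ≈ 117.65 → 118.
CO: 21.049 lies in 18.231–25.854, so I_lo=151, I_hi=200, C_lo=18.231, C_hi=25.854.
(200−151)/(25.854−18.231) × (21.049−18.231) + 151 = 49/7.623 × 2.818 + 151 ≈ 169.11 → 169.
PM2.5: 266.89 ∈ [226.33, 308.96] ↔ index [151, 200].
151 + (266.89−226.33)·(200−151)/(308.96−226.33) = 151 + 40.56·49/82.63 ≈ 175.05, so AQI = 175.
NO₂ 752.9: bracket 670.6–1089.8 → index 101–150; slope 49/419.2, offset 82.3.
AQI = 101 + 49/419.2·82.3 ≈ 110.62 ⇒ 111.
Sub-indices: O₃→177, PM10→118, CO→169, PM2.5→175, NO₂→111. Overall AQI = max = 177; dominant pollutant is O₃.

177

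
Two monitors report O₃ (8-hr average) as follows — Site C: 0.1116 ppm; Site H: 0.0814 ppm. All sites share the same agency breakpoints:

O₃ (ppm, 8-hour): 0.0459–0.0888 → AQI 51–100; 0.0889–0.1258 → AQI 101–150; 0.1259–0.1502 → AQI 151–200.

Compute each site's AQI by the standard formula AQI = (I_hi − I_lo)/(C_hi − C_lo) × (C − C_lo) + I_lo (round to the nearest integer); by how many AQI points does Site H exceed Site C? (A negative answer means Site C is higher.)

-39

Site C: 0.1116 lies in 0.0889–0.1258, so I_lo=101, I_hi=150, C_lo=0.0889, C_hi=0.1258.
(150−101)/(0.1258−0.0889) × (0.1116−0.0889) + 101 = 49/0.0369 × 0.0227 + 101 ≈ 131.14 → 131.
Site H 0.0814: bracket 0.0459–0.0888 → index 51–100; slope 49/0.0429, offset 0.0355.
AQI = 51 + 49/0.0429·0.0355 ≈ 91.55 ⇒ 92.
AQIs: Site C=131, Site H=92. Site H (92) − Site C (131) = -39.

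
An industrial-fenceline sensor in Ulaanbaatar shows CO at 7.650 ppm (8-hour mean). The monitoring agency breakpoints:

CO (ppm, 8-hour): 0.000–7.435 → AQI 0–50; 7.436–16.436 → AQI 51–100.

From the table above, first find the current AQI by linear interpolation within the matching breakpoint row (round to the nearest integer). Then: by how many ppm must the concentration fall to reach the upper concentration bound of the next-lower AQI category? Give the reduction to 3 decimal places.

CO: 7.650 lies in 7.436–16.436, so I_lo=51, I_hi=100, C_lo=7.436, C_hi=16.436.
(100−51)/(16.436−7.436) × (7.650−7.436) + 51 = 49/9.000 × 0.214 + 51 ≈ 52.17 → 52.
Current AQI 52 is in the Moderate range (51–100). The next-lower category tops out at AQI 50, whose upper concentration bound is 7.435 ppm.
Reduction needed = 7.650 − 7.435 = 0.215 ppm.

0.215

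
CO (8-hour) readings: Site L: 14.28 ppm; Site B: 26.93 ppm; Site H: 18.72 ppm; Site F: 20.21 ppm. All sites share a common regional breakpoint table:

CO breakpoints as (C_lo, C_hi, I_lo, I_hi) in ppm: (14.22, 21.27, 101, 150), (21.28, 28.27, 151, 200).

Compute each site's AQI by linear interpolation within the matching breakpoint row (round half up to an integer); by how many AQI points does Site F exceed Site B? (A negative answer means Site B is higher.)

-48

Site L 14.28: bracket 14.22–21.27 → index 101–150; slope 49/7.05, offset 0.06.
AQI = 101 + 49/7.05·0.06 ≈ 101.42 ⇒ 101.
Site B: 26.93 lies in 21.28–28.27, so I_lo=151, I_hi=200, C_lo=21.28, C_hi=28.27.
(200−151)/(28.27−21.28) × (26.93−21.28) + 151 = 49/6.99 × 5.65 + 151 ≈ 190.61 → 191.
Site H: 18.72 lies in 14.22–21.27, so I_lo=101, I_hi=150, C_lo=14.22, C_hi=21.27.
(150−101)/(21.27−14.22) × (18.72−14.22) + 101 = 49/7.05 × 4.50 + 101 ≈ 132.28 → 132.
Site F: 20.21 ∈ [14.22, 21.27] ↔ index [101, 150].
101 + (20.21−14.22)·(150−101)/(21.27−14.22) = 101 + 5.99·49/7.05 ≈ 142.63, so AQI = 143.
AQIs: Site L=101, Site B=191, Site H=132, Site F=143. Site F (143) − Site B (191) = -48.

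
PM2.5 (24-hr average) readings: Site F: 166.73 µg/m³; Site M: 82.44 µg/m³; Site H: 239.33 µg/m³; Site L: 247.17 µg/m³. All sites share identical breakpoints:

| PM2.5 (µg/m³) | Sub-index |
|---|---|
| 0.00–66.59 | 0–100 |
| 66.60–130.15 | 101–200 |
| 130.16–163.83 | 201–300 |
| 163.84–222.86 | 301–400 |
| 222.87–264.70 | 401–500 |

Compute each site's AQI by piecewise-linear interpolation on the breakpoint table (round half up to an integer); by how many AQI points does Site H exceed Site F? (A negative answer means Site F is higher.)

134

Site F: 166.73 ∈ [163.84, 222.86] ↔ index [301, 400].
301 + (166.73−163.84)·(400−301)/(222.86−163.84) = 301 + 2.89·99/59.02 ≈ 305.85, so AQI = 306.
Site M: 82.44 lies in 66.60–130.15, so I_lo=101, I_hi=200, C_lo=66.60, C_hi=130.15.
(200−101)/(130.15−66.60) × (82.44−66.60) + 101 = 99/63.55 × 15.84 + 101 ≈ 125.68 → 126.
Site H: row 222.87–264.70 (AQI 401–500). (500−401)·(239.33−222.87)/(264.70−222.87) + 401 = 99·16.46/41.83 + 401 ≈ 439.96 → 440.
Site L: 247.17 lies in 222.87–264.70, so I_lo=401, I_hi=500, C_lo=222.87, C_hi=264.70.
(500−401)/(264.70−222.87) × (247.17−222.87) + 401 = 99/41.83 × 24.30 + 401 ≈ 458.51 → 459.
AQIs: Site F=306, Site M=126, Site H=440, Site L=459. Site H (440) − Site F (306) = 134.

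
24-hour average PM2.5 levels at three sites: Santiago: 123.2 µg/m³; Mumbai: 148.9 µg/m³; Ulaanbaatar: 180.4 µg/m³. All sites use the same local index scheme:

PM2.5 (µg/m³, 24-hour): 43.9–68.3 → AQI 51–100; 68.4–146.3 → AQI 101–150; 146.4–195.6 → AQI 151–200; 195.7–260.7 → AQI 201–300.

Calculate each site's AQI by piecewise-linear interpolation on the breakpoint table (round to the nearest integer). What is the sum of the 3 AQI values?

Santiago: 123.2 lies in 68.4–146.3, so I_lo=101, I_hi=150, C_lo=68.4, C_hi=146.3.
(150−101)/(146.3−68.4) × (123.2−68.4) + 101 = 49/77.9 × 54.8 + 101 ≈ 135.47 → 135.
Mumbai 148.9: bracket 146.4–195.6 → index 151–200; slope 49/49.2, offset 2.5.
AQI = 151 + 49/49.2·2.5 ≈ 153.49 ⇒ 153.
Ulaanbaatar: 180.4 ∈ [146.4, 195.6] ↔ index [151, 200].
151 + (180.4−146.4)·(200−151)/(195.6−146.4) = 151 + 34.0·49/49.2 ≈ 184.86, so AQI = 185.
AQIs: Santiago=135, Mumbai=153, Ulaanbaatar=185. Sum = 135 + 153 + 185 = 473.

473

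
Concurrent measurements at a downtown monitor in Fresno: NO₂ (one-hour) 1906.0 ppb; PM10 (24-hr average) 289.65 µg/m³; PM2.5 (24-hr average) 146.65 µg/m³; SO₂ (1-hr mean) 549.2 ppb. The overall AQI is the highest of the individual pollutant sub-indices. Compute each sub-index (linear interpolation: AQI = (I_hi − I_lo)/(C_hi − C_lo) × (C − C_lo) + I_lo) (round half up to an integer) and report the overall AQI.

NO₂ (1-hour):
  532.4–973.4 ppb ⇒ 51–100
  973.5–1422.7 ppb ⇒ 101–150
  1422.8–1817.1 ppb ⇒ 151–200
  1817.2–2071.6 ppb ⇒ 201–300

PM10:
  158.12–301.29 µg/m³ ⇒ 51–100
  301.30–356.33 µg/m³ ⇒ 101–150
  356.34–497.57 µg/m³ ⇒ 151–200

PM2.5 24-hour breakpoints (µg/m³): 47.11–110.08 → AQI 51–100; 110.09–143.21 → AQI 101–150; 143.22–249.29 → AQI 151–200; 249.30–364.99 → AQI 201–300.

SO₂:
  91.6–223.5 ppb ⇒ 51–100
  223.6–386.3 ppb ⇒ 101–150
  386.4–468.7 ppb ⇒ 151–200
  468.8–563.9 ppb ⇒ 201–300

285

NO₂: 1906.0 lies in 1817.2–2071.6, so I_lo=201, I_hi=300, C_lo=1817.2, C_hi=2071.6.
(300−201)/(2071.6−1817.2) × (1906.0−1817.2) + 201 = 99/254.4 × 88.8 + 201 ≈ 235.56 → 236.
PM10: 289.65 ∈ [158.12, 301.29] ↔ index [51, 100].
51 + (289.65−158.12)·(100−51)/(301.29−158.12) = 51 + 131.53·49/143.17 ≈ 96.02, so AQI = 96.
PM2.5 146.65: bracket 143.22–249.29 → index 151–200; slope 49/106.07, offset 3.43.
AQI = 151 + 49/106.07·3.43 ≈ 152.58 ⇒ 153.
SO₂: row 468.8–563.9 (AQI 201–300). (300−201)·(549.2−468.8)/(563.9−468.8) + 201 = 99·80.4/95.1 + 201 ≈ 284.70 → 285.
Sub-indices: NO₂→236, PM10→96, PM2.5→153, SO₂→285. Overall AQI = max = 285; dominant pollutant is SO₂.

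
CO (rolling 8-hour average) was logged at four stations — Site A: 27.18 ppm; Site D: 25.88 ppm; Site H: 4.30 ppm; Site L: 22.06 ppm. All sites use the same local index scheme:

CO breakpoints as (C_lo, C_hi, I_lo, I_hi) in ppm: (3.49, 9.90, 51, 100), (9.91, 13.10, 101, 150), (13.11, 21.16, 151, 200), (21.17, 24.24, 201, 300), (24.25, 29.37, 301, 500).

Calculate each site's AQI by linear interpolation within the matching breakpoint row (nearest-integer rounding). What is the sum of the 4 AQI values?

Site A 27.18: bracket 24.25–29.37 → index 301–500; slope 199/5.12, offset 2.93.
AQI = 301 + 199/5.12·2.93 ≈ 414.88 ⇒ 415.
Site D: row 24.25–29.37 (AQI 301–500). (500−301)·(25.88−24.25)/(29.37−24.25) + 301 = 199·1.63/5.12 + 301 ≈ 364.35 → 364.
Site H: 4.30 lies in 3.49–9.90, so I_lo=51, I_hi=100, C_lo=3.49, C_hi=9.90.
(100−51)/(9.90−3.49) × (4.30−3.49) + 51 = 49/6.41 × 0.81 + 51 ≈ 57.19 → 57.
Site L: 22.06 lies in 21.17–24.24, so I_lo=201, I_hi=300, C_lo=21.17, C_hi=24.24.
(300−201)/(24.24−21.17) × (22.06−21.17) + 201 = 99/3.07 × 0.89 + 201 ≈ 229.70 → 230.
AQIs: Site A=415, Site D=364, Site H=57, Site L=230. Sum = 415 + 364 + 57 + 230 = 1066.

1066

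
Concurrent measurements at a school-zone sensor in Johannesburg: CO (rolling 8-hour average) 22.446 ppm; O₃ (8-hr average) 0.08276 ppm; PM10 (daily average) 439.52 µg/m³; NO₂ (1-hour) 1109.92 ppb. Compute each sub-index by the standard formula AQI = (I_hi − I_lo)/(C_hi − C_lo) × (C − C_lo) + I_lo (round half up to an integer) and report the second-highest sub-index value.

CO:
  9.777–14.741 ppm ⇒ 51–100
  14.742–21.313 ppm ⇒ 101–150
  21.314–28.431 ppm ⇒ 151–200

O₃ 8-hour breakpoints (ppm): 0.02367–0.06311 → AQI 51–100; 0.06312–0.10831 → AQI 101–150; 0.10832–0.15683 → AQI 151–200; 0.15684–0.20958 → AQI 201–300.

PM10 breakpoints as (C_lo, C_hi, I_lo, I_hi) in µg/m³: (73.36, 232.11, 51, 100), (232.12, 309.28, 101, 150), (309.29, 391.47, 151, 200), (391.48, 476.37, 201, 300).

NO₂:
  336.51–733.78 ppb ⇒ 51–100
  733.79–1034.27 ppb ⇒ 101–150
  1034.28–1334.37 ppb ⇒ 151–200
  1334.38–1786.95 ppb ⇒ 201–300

163

CO: 22.446 lies in 21.314–28.431, so I_lo=151, I_hi=200, C_lo=21.314, C_hi=28.431.
(200−151)/(28.431−21.314) × (22.446−21.314) + 151 = 49/7.117 × 1.132 + 151 ≈ 158.79 → 159.
O₃: 0.08276 ∈ [0.06312, 0.10831] ↔ index [101, 150].
101 + (0.08276−0.06312)·(150−101)/(0.10831−0.06312) = 101 + 0.01964·49/0.04519 ≈ 122.30, so AQI = 122.
PM10 439.52: bracket 391.48–476.37 → index 201–300; slope 99/84.89, offset 48.04.
AQI = 201 + 99/84.89·48.04 ≈ 257.02 ⇒ 257.
NO₂: 1109.92 lies in 1034.28–1334.37, so I_lo=151, I_hi=200, C_lo=1034.28, C_hi=1334.37.
(200−151)/(1334.37−1034.28) × (1109.92−1034.28) + 151 = 49/300.09 × 75.64 + 151 ≈ 163.35 → 163.
Sub-indices: CO→159, O₃→122, PM10→257, NO₂→163. Ranked high→low: 257, 163, 159, 122. Second-highest sub-index = 163.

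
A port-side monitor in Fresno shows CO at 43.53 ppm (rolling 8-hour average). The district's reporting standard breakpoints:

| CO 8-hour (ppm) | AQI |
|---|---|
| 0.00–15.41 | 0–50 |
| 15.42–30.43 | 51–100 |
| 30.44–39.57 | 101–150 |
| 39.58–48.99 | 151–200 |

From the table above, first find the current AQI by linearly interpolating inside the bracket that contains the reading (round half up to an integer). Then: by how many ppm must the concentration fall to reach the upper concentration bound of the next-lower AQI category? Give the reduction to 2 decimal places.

3.96

CO: 43.53 ∈ [39.58, 48.99] ↔ index [151, 200].
151 + (43.53−39.58)·(200−151)/(48.99−39.58) = 151 + 3.95·49/9.41 ≈ 171.57, so AQI = 172.
Current AQI 172 is in the Unhealthy range (151–200). The next-lower category tops out at AQI 150, whose upper concentration bound is 39.57 ppm.
Reduction needed = 43.53 − 39.57 = 3.96 ppm.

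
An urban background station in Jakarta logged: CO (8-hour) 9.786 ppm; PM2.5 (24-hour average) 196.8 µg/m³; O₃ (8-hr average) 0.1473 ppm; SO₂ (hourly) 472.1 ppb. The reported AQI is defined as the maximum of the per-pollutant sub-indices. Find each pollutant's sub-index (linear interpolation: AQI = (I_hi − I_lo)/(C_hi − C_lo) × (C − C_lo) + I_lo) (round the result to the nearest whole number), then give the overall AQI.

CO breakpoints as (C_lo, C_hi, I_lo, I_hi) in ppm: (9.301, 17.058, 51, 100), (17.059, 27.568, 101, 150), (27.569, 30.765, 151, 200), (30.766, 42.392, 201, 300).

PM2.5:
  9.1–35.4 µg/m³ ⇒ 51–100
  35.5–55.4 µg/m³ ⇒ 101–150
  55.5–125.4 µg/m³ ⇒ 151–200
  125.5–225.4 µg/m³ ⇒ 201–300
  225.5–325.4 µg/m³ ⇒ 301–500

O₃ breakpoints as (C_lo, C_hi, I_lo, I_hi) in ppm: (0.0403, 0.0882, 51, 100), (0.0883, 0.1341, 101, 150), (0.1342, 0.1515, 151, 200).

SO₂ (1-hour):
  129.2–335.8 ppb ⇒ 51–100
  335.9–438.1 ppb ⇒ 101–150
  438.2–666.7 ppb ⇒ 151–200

272

CO: 9.786 ∈ [9.301, 17.058] ↔ index [51, 100].
51 + (9.786−9.301)·(100−51)/(17.058−9.301) = 51 + 0.485·49/7.757 ≈ 54.06, so AQI = 54.
PM2.5 196.8: bracket 125.5–225.4 → index 201–300; slope 99/99.9, offset 71.3.
AQI = 201 + 99/99.9·71.3 ≈ 271.66 ⇒ 272.
O₃: 0.1473 ∈ [0.1342, 0.1515] ↔ index [151, 200].
151 + (0.1473−0.1342)·(200−151)/(0.1515−0.1342) = 151 + 0.0131·49/0.0173 ≈ 188.10, so AQI = 188.
SO₂ 472.1: bracket 438.2–666.7 → index 151–200; slope 49/228.5, offset 33.9.
AQI = 151 + 49/228.5·33.9 ≈ 158.27 ⇒ 158.
Sub-indices: CO→54, PM2.5→272, O₃→188, SO₂→158. Overall AQI = max = 272; dominant pollutant is PM2.5.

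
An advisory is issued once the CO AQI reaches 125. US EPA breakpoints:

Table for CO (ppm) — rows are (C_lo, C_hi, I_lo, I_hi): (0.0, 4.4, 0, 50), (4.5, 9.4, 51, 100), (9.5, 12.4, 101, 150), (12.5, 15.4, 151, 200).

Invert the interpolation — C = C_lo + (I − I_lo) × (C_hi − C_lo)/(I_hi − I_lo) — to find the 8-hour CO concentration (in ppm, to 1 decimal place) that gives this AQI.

10.9

AQI 125 lies in the 101–150 band, which corresponds to 9.5–12.4 ppm.
C = 9.5 + (125−101)×(12.4−9.5)/(150−101) = 9.5 + 24×2.9/49 ≈ 10.920 ppm → 10.9 ppm to 1 dp.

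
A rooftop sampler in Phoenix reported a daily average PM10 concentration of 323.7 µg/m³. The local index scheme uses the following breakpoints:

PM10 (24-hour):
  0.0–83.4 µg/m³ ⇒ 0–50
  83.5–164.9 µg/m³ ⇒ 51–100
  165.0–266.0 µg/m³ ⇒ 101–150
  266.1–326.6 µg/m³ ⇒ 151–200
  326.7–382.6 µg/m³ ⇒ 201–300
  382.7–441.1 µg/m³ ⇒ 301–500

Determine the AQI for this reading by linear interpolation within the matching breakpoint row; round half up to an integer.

PM10: 323.7 lies in 266.1–326.6, so I_lo=151, I_hi=200, C_lo=266.1, C_hi=326.6.
(200−151)/(326.6−266.1) × (323.7−266.1) + 151 = 49/60.5 × 57.6 + 151 ≈ 197.65 → 198.

198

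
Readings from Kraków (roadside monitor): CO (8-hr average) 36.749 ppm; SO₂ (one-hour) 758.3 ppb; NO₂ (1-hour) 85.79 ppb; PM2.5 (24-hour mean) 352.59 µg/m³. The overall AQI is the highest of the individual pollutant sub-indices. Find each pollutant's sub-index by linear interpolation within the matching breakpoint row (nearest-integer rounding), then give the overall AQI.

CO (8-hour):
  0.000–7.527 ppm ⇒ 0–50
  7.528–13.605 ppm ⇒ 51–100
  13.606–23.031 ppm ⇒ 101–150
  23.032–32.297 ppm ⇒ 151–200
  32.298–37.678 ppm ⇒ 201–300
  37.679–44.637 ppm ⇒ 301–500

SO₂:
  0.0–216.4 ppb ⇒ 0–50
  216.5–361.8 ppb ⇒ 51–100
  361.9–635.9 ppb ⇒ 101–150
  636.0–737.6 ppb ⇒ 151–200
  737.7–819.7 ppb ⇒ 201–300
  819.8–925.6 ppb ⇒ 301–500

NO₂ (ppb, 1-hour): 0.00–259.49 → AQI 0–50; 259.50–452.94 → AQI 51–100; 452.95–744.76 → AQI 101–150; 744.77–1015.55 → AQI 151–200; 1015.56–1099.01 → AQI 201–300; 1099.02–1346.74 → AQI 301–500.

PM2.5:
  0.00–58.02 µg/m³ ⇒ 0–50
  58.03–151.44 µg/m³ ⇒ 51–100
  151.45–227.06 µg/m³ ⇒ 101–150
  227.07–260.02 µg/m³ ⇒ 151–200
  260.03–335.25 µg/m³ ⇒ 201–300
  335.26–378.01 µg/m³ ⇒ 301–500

382

CO: 36.749 lies in 32.298–37.678, so I_lo=201, I_hi=300, C_lo=32.298, C_hi=37.678.
(300−201)/(37.678−32.298) × (36.749−32.298) + 201 = 99/5.380 × 4.451 + 201 ≈ 282.91 → 283.
SO₂: row 737.7–819.7 (AQI 201–300). (300−201)·(758.3−737.7)/(819.7−737.7) + 201 = 99·20.6/82.0 + 201 ≈ 225.87 → 226.
NO₂: 85.79 lies in 0.00–259.49, so I_lo=0, I_hi=50, C_lo=0.00, C_hi=259.49.
(50−0)/(259.49−0.00) × (85.79−0.00) + 0 = 50/259.49 × 85.79 + 0 ≈ 16.53 → 17.
PM2.5: 352.59 ∈ [335.26, 378.01] ↔ index [301, 500].
301 + (352.59−335.26)·(500−301)/(378.01−335.26) = 301 + 17.33·199/42.75 ≈ 381.67, so AQI = 382.
Sub-indices: CO→283, SO₂→226, NO₂→17, PM2.5→382. Overall AQI = max = 382; dominant pollutant is PM2.5.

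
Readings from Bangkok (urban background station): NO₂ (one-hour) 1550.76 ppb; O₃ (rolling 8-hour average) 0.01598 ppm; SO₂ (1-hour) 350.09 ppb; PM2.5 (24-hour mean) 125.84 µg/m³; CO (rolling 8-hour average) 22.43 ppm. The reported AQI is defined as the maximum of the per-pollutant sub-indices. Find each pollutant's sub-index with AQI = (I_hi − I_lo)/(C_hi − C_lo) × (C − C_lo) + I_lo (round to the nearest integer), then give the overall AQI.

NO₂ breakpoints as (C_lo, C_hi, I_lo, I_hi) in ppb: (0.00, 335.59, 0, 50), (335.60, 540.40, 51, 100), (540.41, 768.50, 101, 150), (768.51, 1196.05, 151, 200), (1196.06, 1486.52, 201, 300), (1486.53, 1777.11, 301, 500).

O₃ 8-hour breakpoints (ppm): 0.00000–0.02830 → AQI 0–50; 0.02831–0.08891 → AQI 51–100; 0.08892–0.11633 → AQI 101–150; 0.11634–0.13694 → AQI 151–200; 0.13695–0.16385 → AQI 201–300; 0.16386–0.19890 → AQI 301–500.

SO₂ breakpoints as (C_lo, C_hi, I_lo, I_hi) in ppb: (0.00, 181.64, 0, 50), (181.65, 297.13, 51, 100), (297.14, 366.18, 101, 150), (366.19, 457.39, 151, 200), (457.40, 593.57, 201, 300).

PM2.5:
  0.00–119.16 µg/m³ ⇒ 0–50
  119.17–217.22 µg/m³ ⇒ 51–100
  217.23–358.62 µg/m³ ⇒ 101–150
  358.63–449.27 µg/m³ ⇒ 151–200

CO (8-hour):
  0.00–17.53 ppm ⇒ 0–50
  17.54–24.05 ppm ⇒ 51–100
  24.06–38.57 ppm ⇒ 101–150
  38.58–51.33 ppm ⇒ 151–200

345

NO₂: 1550.76 ∈ [1486.53, 1777.11] ↔ index [301, 500].
301 + (1550.76−1486.53)·(500−301)/(1777.11−1486.53) = 301 + 64.23·199/290.58 ≈ 344.99, so AQI = 345.
O₃: row 0.00000–0.02830 (AQI 0–50). (50−0)·(0.01598−0.00000)/(0.02830−0.00000) + 0 = 50·0.01598/0.02830 + 0 ≈ 28.23 → 28.
SO₂: 350.09 lies in 297.14–366.18, so I_lo=101, I_hi=150, C_lo=297.14, C_hi=366.18.
(150−101)/(366.18−297.14) × (350.09−297.14) + 101 = 49/69.04 × 52.95 + 101 ≈ 138.58 → 139.
PM2.5: 125.84 lies in 119.17–217.22, so I_lo=51, I_hi=100, C_lo=119.17, C_hi=217.22.
(100−51)/(217.22−119.17) × (125.84−119.17) + 51 = 49/98.05 × 6.67 + 51 ≈ 54.33 → 54.
CO: row 17.54–24.05 (AQI 51–100). (100−51)·(22.43−17.54)/(24.05−17.54) + 51 = 49·4.89/6.51 + 51 ≈ 87.81 → 88.
Sub-indices: NO₂→345, O₃→28, SO₂→139, PM2.5→54, CO→88. Overall AQI = max = 345; dominant pollutant is NO₂.
AQI 345: Hazardous.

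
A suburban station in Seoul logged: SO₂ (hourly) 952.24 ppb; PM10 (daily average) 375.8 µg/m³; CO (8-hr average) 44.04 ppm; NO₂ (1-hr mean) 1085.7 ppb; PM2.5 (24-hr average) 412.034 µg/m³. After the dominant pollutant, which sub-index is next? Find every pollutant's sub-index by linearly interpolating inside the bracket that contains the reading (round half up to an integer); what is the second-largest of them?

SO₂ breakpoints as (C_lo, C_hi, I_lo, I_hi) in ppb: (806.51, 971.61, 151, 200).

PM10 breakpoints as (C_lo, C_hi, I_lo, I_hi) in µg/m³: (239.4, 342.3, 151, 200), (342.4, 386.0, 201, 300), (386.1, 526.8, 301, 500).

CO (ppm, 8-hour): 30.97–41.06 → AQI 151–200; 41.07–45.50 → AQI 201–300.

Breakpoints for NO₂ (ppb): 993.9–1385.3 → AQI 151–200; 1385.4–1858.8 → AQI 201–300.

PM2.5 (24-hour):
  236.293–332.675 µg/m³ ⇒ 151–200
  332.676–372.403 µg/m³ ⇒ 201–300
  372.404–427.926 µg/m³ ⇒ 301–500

SO₂ 952.24: bracket 806.51–971.61 → index 151–200; slope 49/165.10, offset 145.73.
AQI = 151 + 49/165.10·145.73 ≈ 194.25 ⇒ 194.
PM10: 375.8 lies in 342.4–386.0, so I_lo=201, I_hi=300, C_lo=342.4, C_hi=386.0.
(300−201)/(386.0−342.4) × (375.8−342.4) + 201 = 99/43.6 × 33.4 + 201 ≈ 276.84 → 277.
CO: row 41.07–45.50 (AQI 201–300). (300−201)·(44.04−41.07)/(45.50−41.07) + 201 = 99·2.97/4.43 + 201 ≈ 267.37 → 267.
NO₂: 1085.7 lies in 993.9–1385.3, so I_lo=151, I_hi=200, C_lo=993.9, C_hi=1385.3.
(200−151)/(1385.3−993.9) × (1085.7−993.9) + 151 = 49/391.4 × 91.8 + 151 ≈ 162.49 → 162.
PM2.5: 412.034 ∈ [372.404, 427.926] ↔ index [301, 500].
301 + (412.034−372.404)·(500−301)/(427.926−372.404) = 301 + 39.630·199/55.522 ≈ 443.04, so AQI = 443.
Sub-indices: SO₂→194, PM10→277, CO→267, NO₂→162, PM2.5→443. Ranked high→low: 443, 277, 267, 194, 162. Second-highest sub-index = 277.

277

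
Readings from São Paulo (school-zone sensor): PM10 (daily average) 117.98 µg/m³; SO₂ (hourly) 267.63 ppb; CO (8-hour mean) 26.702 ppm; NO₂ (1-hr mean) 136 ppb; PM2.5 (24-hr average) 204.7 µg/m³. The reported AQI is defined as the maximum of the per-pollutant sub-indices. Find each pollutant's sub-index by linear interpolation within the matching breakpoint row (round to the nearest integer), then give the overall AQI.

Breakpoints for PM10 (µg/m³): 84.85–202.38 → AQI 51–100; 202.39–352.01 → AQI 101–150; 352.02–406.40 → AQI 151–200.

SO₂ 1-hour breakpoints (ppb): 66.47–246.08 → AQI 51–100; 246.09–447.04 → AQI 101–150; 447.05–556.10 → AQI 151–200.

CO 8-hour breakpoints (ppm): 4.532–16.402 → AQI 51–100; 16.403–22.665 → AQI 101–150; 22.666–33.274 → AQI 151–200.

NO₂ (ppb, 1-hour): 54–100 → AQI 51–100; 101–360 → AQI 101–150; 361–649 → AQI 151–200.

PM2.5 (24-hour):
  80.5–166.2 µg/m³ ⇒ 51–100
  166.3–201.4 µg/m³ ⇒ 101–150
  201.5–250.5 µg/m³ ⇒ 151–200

170

PM10: 117.98 lies in 84.85–202.38, so I_lo=51, I_hi=100, C_lo=84.85, C_hi=202.38.
(100−51)/(202.38−84.85) × (117.98−84.85) + 51 = 49/117.53 × 33.13 + 51 ≈ 64.81 → 65.
SO₂: row 246.09–447.04 (AQI 101–150). (150−101)·(267.63−246.09)/(447.04−246.09) + 101 = 49·21.54/200.95 + 101 ≈ 106.25 → 106.
CO: 26.702 lies in 22.666–33.274, so I_lo=151, I_hi=200, C_lo=22.666, C_hi=33.274.
(200−151)/(33.274−22.666) × (26.702−22.666) + 151 = 49/10.608 × 4.036 + 151 ≈ 169.64 → 170.
NO₂: row 101–360 (AQI 101–150). (150−101)·(136−101)/(360−101) + 101 = 49·35/259 + 101 ≈ 107.62 → 108.
PM2.5 204.7: bracket 201.5–250.5 → index 151–200; slope 49/49.0, offset 3.2.
AQI = 151 + 49/49.0·3.2 ≈ 154.20 ⇒ 154.
Sub-indices: PM10→65, SO₂→106, CO→170, NO₂→108, PM2.5→154. Overall AQI = max = 170; dominant pollutant is CO.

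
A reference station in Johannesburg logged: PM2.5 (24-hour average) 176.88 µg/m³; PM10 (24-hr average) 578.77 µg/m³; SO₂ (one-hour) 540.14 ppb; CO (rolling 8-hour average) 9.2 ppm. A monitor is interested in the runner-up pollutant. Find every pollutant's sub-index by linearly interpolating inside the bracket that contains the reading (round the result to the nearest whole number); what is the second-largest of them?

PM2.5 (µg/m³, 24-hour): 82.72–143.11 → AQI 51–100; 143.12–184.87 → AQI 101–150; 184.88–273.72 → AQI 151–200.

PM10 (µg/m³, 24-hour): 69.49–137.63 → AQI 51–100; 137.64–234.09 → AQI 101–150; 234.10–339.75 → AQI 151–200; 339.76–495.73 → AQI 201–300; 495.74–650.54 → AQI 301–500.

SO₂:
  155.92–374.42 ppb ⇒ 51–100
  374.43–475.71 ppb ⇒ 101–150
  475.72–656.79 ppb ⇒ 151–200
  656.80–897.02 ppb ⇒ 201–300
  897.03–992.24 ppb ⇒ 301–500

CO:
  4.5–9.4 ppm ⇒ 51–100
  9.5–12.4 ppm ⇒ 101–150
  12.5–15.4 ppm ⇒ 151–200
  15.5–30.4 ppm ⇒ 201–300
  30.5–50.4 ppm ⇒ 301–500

PM2.5: 176.88 lies in 143.12–184.87, so I_lo=101, I_hi=150, C_lo=143.12, C_hi=184.87.
(150−101)/(184.87−143.12) × (176.88−143.12) + 101 = 49/41.75 × 33.76 + 101 ≈ 140.62 → 141.
PM10: 578.77 ∈ [495.74, 650.54] ↔ index [301, 500].
301 + (578.77−495.74)·(500−301)/(650.54−495.74) = 301 + 83.03·199/154.80 ≈ 407.74, so AQI = 408.
SO₂: row 475.72–656.79 (AQI 151–200). (200−151)·(540.14−475.72)/(656.79−475.72) + 151 = 49·64.42/181.07 + 151 ≈ 168.43 → 168.
CO: 9.2 lies in 4.5–9.4, so I_lo=51, I_hi=100, C_lo=4.5, C_hi=9.4.
(100−51)/(9.4−4.5) × (9.2−4.5) + 51 = 49/4.9 × 4.7 + 51 ≈ 98.00 → 98.
Sub-indices: PM2.5→141, PM10→408, SO₂→168, CO→98. Ranked high→low: 408, 168, 141, 98. Second-highest sub-index = 168.

168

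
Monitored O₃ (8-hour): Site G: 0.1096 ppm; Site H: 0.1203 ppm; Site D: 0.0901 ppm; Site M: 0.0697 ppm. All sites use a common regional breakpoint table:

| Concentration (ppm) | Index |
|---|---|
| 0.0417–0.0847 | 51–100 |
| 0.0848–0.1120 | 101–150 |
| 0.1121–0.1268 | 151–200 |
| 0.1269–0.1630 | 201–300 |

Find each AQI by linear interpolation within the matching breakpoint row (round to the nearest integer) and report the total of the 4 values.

Site G: 0.1096 lies in 0.0848–0.1120, so I_lo=101, I_hi=150, C_lo=0.0848, C_hi=0.1120.
(150−101)/(0.1120−0.0848) × (0.1096−0.0848) + 101 = 49/0.0272 × 0.0248 + 101 ≈ 145.68 → 146.
Site H: 0.1203 lies in 0.1121–0.1268, so I_lo=151, I_hi=200, C_lo=0.1121, C_hi=0.1268.
(200−151)/(0.1268−0.1121) × (0.1203−0.1121) + 151 = 49/0.0147 × 0.0082 + 151 ≈ 178.33 → 178.
Site D 0.0901: bracket 0.0848–0.1120 → index 101–150; slope 49/0.0272, offset 0.0053.
AQI = 101 + 49/0.0272·0.0053 ≈ 110.55 ⇒ 111.
Site M: row 0.0417–0.0847 (AQI 51–100). (100−51)·(0.0697−0.0417)/(0.0847−0.0417) + 51 = 49·0.0280/0.0430 + 51 ≈ 82.91 → 83.
AQIs: Site G=146, Site H=178, Site D=111, Site M=83. Sum = 146 + 178 + 111 + 83 = 518.

518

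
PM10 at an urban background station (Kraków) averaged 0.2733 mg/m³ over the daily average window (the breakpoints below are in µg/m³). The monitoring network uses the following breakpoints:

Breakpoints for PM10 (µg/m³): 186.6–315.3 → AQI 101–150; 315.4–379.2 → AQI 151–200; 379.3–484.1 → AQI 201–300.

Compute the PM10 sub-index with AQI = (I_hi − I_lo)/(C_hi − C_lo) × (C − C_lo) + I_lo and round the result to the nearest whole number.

134

Convert: 0.2733 mg/m³ = 273.3 µg/m³.
PM10: 273.3 ∈ [186.6, 315.3] ↔ index [101, 150].
101 + (273.3−186.6)·(150−101)/(315.3−186.6) = 101 + 86.7·49/128.7 ≈ 134.01, so AQI = 134.
AQI 134 falls in the Unhealthy for Sensitive Groups category.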